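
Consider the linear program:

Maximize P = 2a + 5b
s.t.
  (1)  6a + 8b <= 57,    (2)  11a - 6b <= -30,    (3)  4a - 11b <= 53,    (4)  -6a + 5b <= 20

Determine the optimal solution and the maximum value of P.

Feasible corners and P = 2a + 5b:
  (-648/97, -703/97) → P = -4811/97
  (-30/19, 40/19) → P = 140/19
  (-485/46, -199/23) → P = -1480/23

a = -30/19, b = 40/19, maximum P = 140/19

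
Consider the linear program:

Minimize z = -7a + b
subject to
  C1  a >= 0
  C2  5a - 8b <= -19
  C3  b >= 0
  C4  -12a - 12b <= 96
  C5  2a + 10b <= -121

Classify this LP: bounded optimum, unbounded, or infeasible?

The boundaries a = 0 and 5a - 8b = -19 meet at (0, 19/8), but that point violates 2a + 10b ≤ -121. Every candidate vertex is excluded by some other constraint, so the feasible region is empty.

infeasible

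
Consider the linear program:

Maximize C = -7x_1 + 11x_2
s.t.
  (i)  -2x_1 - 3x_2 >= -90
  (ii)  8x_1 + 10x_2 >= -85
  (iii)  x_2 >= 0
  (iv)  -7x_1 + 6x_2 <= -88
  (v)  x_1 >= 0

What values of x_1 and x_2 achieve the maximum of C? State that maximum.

Feasible corners and C = -7x_1 + 11x_2:
  (45, 0) → C = -315
  (268/11, 454/33) → C = -634/33
  (88/7, 0) → C = -88

The binding constraints are -2x_1 - 3x_2 = -90 and -7x_1 + 6x_2 = -88.
Solving simultaneously gives x_1 = 268/11, x_2 = 454/33.

x_1 = 268/11, x_2 = 454/33, maximum C = -634/33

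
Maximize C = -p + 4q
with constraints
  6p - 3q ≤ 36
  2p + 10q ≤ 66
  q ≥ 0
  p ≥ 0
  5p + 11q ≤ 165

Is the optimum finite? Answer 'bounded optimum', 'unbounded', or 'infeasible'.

bounded optimum

Feasible corners and C = -p + 4q:
  (93/11, 54/11) → C = 123/11
  (6, 0) → C = -6
  (0, 33/5) → C = 132/5
  (0, 0) → C = 0
The feasible region has finitely many vertices and no improving ray; the maximum is 132/5 at (0, 33/5).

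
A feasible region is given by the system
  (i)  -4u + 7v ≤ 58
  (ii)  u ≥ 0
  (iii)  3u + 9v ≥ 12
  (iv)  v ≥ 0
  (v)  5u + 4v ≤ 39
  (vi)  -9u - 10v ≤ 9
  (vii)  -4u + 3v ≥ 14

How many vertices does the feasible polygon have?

Pairwise boundary intersections that survive every other constraint:
  (0, 58/7)
  (41/51, 446/51)
  (0, 14/3)
  (61/31, 226/31)

4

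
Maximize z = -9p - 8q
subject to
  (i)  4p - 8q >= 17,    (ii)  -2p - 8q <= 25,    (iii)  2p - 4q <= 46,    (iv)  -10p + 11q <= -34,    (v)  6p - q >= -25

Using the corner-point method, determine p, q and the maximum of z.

p = -1/34, q = -53/17, maximum z = 857/34

The feasible region is unbounded (it extends along (2, 1)), but z strictly decreases along every unbounded feasible direction, so there is no improving ray and the maximum is attained at a vertex.

At the optimal vertex, -2p - 8q = 25 and -10p + 11q = -34.
Solving simultaneously gives p = -1/34, q = -53/17.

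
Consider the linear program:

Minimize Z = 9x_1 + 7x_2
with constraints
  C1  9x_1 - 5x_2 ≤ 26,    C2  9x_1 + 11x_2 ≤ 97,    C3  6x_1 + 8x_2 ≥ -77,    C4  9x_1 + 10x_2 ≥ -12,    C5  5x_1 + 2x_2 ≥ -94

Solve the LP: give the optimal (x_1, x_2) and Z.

Vertices and Z = 9x_1 + 7x_2:
  (257/48, 71/16) → Z = 317/4
  (40/27, -38/15) → Z = -22/5
  (-1228/37, 1331/37) → Z = -1735/37
  (-229/8, 393/16) → Z = -1371/16

x_1 = -229/8, x_2 = 393/16, minimum Z = -1371/16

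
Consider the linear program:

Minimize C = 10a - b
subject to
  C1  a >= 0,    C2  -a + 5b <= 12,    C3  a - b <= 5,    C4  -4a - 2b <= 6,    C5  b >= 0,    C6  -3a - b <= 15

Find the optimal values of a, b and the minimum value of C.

Vertices and C = 10a - b:
  (0, 12/5) → C = -12/5
  (0, 0) → C = 0
  (37/4, 17/4) → C = 353/4
  (5, 0) → C = 50

The binding constraints are a = 0 and -a + 5b = 12.
Solving simultaneously gives a = 0, b = 12/5.

a = 0, b = 12/5, minimum C = -12/5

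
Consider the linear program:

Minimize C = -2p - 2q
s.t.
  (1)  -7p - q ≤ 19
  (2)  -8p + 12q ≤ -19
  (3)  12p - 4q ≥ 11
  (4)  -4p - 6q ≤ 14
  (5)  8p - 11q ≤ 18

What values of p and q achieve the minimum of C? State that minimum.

p = 7/8, q = -1, minimum C = 1/4

Feasible corners and C = -2p - 2q:
  (1/2, -5/4) → C = 3/2
  (7/8, -1) → C = 1/4
  (49/100, -32/25) → C = 79/50

The binding constraints are -8p + 12q = -19 and 8p - 11q = 18.
Solving simultaneously gives p = 7/8, q = -1.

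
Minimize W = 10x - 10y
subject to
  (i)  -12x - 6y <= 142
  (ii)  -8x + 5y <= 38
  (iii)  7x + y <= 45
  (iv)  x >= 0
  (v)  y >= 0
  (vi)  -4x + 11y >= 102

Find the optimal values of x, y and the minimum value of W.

Feasible corners and W = 10x - 10y:
  (187/43, 626/43) → W = -4390/43
  (23/17, 166/17) → W = -1430/17
  (131/27, 298/27) → W = -1670/27

At the optimal vertex, -8x + 5y = 38 and 7x + y = 45.
Solving simultaneously gives x = 187/43, y = 626/43.

x = 187/43, y = 626/43, minimum W = -4390/43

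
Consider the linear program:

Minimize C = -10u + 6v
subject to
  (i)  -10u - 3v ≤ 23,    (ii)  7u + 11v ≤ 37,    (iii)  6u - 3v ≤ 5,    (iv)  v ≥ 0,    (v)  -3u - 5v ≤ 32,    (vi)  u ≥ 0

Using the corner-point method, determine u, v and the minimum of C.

u = 5/6, v = 0, minimum C = -25/3

Feasible corners and C = -10u + 6v:
  (166/87, 187/87) → C = -538/87
  (0, 37/11) → C = 222/11
  (5/6, 0) → C = -25/3
  (0, 0) → C = 0

The optimum lies where 6u - 3v = 5 and v = 0.
Solving simultaneously gives u = 5/6, v = 0.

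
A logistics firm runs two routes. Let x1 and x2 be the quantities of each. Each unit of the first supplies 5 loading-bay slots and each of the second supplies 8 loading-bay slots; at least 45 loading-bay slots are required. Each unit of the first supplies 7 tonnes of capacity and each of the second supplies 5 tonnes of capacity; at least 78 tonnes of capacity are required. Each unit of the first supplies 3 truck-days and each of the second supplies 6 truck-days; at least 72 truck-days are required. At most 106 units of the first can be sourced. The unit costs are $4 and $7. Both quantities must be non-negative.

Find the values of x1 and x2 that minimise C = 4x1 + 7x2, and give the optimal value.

x1 = 4, x2 = 10, minimum C = 86

Extreme points and C = 4x1 + 7x2:
  (0, 78/5) → C = 546/5
  (24, 0) → C = 96
  (106, 0) → C = 424
  (4, 10) → C = 86
The feasible region is unbounded (it extends along (0, 1)), but C strictly increases along every unbounded feasible direction, so there is no improving ray and the minimum is attained at a vertex.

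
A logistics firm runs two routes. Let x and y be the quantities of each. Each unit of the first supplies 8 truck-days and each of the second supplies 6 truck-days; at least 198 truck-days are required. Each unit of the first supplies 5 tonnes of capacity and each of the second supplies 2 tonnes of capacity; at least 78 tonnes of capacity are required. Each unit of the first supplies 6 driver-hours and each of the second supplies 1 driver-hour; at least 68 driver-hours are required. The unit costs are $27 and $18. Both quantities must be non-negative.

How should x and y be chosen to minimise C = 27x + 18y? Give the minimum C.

Corner points and C = 27x + 18y:
  (0, 68) → C = 1224
  (99/4, 0) → C = 2673/4
  (15/2, 23) → C = 1233/2
The feasible region is unbounded (it extends along (0, 1), (1, 0)), but C strictly increases along every unbounded feasible direction, so there is no improving ray and the minimum is attained at a vertex.

The optimum lies where 8x + 6y = 198 and 6x + y = 68.
Solving simultaneously gives x = 15/2, y = 23.

x = 15/2, y = 23, minimum C = 1233/2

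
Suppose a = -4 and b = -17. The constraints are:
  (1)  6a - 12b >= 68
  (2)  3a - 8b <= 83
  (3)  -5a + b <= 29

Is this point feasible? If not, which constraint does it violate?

not feasible — violates (2)

Constraint (2): 3a - 8b = 124, which is not ≤ 83. All other constraints are satisfied.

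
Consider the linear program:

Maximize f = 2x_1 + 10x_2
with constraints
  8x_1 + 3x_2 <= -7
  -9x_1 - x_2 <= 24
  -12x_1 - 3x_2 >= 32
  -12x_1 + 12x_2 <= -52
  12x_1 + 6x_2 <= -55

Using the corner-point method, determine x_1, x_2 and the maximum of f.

x_1 = -29/18, x_2 = -107/18, maximum f = -188/3

Corner points and f = 2x_1 + 10x_2:
  (-59/30, -63/10) → f = -1004/15
  (-3/4, -23/3) → f = -469/6
  (-29/18, -107/18) → f = -188/3
The feasible region is unbounded (it extends along (1, -4), (1, -9)), but f strictly decreases along every unbounded feasible direction, so there is no improving ray and the maximum is attained at a vertex.

The optimum lies where -12x_1 + 12x_2 = -52 and 12x_1 + 6x_2 = -55.
Solving simultaneously gives x_1 = -29/18, x_2 = -107/18.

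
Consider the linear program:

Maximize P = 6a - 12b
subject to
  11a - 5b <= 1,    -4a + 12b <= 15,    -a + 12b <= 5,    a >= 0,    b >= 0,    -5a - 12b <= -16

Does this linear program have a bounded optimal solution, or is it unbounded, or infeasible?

The boundaries 11a - 5b = 1 and -4a + 12b = 15 meet at (87/112, 169/112), but that point violates -a + 12b ≤ 5. Every candidate vertex is excluded by some other constraint, so the feasible region is empty.

infeasible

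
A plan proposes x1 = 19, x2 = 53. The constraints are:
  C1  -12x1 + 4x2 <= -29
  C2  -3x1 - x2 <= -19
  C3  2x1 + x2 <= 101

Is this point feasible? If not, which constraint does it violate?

Constraint C1: -12x1 + 4x2 = -16, which is not ≤ -29. All other constraints are satisfied.

not feasible — violates C1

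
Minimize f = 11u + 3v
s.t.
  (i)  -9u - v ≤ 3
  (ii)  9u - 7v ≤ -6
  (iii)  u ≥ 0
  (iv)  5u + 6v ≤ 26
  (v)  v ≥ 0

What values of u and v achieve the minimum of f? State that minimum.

Extreme points and f = 11u + 3v:
  (0, 6/7) → f = 18/7
  (146/89, 264/89) → f = 2398/89
  (0, 13/3) → f = 13

u = 0, v = 6/7, minimum f = 18/7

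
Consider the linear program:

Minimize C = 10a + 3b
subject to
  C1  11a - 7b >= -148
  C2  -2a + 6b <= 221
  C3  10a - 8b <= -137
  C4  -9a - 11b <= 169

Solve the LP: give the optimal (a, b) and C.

a = -25/2, b = 3/2, minimum C = -241/2

Corner points and C = 10a + 3b:
  (659/52, 2135/52) → C = 12995/52
  (-25/2, 3/2) → C = -241/2
  (43/2, 44) → C = 347

At the optimal vertex, 11a - 7b = -148 and 10a - 8b = -137.
Solving simultaneously gives a = -25/2, b = 3/2.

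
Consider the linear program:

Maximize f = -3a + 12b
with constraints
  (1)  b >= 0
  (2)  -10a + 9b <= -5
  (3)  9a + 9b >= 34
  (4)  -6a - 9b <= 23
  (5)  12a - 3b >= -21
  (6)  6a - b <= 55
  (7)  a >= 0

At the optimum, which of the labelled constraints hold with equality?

Vertices and f = -3a + 12b:
  (34/9, 0) → f = -34/3
  (55/6, 0) → f = -55/2
  (39/19, 295/171) → f = 829/57
  (245/22, 130/11) → f = 2385/22

The maximum is at (245/22, 130/11). Substituting into each constraint, equality holds for (2) and (6); the remaining constraints have slack.

(2) and (6)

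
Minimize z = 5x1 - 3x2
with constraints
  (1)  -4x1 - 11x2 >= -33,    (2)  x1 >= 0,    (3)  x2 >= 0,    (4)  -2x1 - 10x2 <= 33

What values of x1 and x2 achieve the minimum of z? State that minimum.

x1 = 0, x2 = 3, minimum z = -9

Extreme points and z = 5x1 - 3x2:
  (0, 3) → z = -9
  (33/4, 0) → z = 165/4
  (0, 0) → z = 0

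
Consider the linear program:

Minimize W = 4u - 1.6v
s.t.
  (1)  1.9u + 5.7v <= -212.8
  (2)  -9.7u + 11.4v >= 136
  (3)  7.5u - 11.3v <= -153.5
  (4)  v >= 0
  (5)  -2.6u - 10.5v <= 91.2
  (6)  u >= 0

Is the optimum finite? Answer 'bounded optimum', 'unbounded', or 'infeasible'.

The boundaries 1.9u + 5.7v = -212.8 and -2.6u - 10.5v = 91.2 meet at (-3008/9, 2000/27), but that point violates u ≥ 0. Every candidate vertex is excluded by some other constraint, so the feasible region is empty.

infeasible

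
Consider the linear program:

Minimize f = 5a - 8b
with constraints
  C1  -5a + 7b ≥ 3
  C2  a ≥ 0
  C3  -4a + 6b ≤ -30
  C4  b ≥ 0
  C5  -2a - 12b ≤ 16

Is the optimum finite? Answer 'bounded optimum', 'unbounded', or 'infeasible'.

The boundaries -5a + 7b = 3 and a = 0 meet at (0, 3/7), but that point violates -4a + 6b ≤ -30. Every candidate vertex is excluded by some other constraint, so the feasible region is empty.

infeasible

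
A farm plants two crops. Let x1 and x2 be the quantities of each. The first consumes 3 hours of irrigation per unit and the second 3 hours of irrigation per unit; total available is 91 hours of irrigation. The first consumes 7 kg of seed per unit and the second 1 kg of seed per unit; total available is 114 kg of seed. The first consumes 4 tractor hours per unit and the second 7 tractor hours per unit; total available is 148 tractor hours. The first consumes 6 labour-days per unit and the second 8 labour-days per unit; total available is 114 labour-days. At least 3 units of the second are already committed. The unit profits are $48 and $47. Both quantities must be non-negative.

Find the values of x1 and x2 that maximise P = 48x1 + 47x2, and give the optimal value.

Extreme points and P = 48x1 + 47x2:
  (0, 57/4) → P = 2679/4
  (0, 3) → P = 141
  (15, 3) → P = 861

At the optimal vertex, 6x1 + 8x2 = 114 and x2 = 3.
Solving simultaneously gives x1 = 15, x2 = 3.

x1 = 15, x2 = 3, maximum P = 861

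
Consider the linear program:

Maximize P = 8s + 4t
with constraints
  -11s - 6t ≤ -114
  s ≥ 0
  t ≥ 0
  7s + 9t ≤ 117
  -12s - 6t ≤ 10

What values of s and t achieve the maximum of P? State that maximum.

Extreme points and P = 8s + 4t:
  (114/11, 0) → P = 912/11
  (108/19, 163/19) → P = 1516/19
  (117/7, 0) → P = 936/7

s = 117/7, t = 0, maximum P = 936/7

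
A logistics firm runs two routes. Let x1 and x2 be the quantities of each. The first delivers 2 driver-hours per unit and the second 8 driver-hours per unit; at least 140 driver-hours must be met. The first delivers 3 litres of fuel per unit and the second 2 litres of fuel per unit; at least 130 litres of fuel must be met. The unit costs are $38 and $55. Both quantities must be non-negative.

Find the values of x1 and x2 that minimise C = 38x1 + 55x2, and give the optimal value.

Feasible corners and C = 38x1 + 55x2:
  (0, 65) → C = 3575
  (70, 0) → C = 2660
  (38, 8) → C = 1884
The feasible region is unbounded (it extends along (0, 1), (1, 0)), but C strictly increases along every unbounded feasible direction, so there is no improving ray and the minimum is attained at a vertex.

The binding constraints are 2x1 + 8x2 = 140 and 3x1 + 2x2 = 130.
Solving simultaneously gives x1 = 38, x2 = 8.

x1 = 38, x2 = 8, minimum C = 1884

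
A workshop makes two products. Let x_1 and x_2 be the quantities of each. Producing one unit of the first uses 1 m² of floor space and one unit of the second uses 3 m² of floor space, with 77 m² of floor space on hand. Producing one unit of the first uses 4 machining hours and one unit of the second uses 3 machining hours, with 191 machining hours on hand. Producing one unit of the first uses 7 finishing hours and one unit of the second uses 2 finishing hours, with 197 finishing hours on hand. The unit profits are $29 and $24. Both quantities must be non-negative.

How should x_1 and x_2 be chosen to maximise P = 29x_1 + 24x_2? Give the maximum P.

Vertices and P = 29x_1 + 24x_2:
  (0, 0) → P = 0
  (0, 77/3) → P = 616
  (197/7, 0) → P = 5713/7
  (23, 18) → P = 1099

x_1 = 23, x_2 = 18, maximum P = 1099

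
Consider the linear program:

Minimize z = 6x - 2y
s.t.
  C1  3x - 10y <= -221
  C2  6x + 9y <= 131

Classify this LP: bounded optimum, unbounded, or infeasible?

From the feasible point (-679/87, 573/29), moving in the direction (-9, 6) keeps every constraint satisfied while z decreases without bound.

unbounded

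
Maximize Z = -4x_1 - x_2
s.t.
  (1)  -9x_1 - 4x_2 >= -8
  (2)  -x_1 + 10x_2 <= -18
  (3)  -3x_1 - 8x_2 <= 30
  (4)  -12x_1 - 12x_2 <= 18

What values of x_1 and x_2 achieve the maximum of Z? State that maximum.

x_1 = 3/11, x_2 = -39/22, maximum Z = 15/22

Vertices and Z = -4x_1 - x_2:
  (76/47, -77/47) → Z = -227/47
  (14/5, -43/10) → Z = -69/10
  (3/11, -39/22) → Z = 15/22

The optimum lies where -x_1 + 10x_2 = -18 and -12x_1 - 12x_2 = 18.
Solving simultaneously gives x_1 = 3/11, x_2 = -39/22.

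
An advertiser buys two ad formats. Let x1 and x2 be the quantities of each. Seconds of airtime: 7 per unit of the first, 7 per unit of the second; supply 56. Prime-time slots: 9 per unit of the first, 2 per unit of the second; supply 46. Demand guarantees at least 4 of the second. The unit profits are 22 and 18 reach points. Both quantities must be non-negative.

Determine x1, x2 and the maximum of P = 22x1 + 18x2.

x1 = 4, x2 = 4, maximum P = 160

Feasible corners and P = 22x1 + 18x2:
  (0, 8) → P = 144
  (0, 4) → P = 72
  (4, 4) → P = 160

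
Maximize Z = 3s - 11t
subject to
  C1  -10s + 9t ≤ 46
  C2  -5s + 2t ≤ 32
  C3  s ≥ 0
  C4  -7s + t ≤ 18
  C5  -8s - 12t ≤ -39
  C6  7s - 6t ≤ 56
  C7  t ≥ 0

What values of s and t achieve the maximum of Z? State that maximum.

Vertices and Z = 3s - 11t:
  (0, 46/9) → Z = -506/9
  (260, 294) → Z = -2454
  (0, 13/4) → Z = -143/4
  (39/8, 0) → Z = 117/8
  (8, 0) → Z = 24

s = 8, t = 0, maximum Z = 24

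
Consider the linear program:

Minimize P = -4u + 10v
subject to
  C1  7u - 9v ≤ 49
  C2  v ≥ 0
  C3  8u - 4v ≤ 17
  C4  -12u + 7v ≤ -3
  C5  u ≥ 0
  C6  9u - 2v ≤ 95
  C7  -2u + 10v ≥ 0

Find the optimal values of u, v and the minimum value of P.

u = 85/36, v = 17/36, minimum P = -85/18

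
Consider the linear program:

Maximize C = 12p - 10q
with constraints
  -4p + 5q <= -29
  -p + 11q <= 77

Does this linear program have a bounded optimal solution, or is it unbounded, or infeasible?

From the feasible point (704/39, 337/39), moving in the direction (11, 1) keeps every constraint satisfied while C increases without bound.

unbounded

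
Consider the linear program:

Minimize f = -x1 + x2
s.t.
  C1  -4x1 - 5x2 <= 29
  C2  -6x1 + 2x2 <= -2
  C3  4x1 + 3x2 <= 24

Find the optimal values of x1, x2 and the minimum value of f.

Vertices and f = -x1 + x2:
  (-24/19, -91/19) → f = -67/19
  (207/8, -53/2) → f = -419/8
  (27/13, 68/13) → f = 41/13

The optimum lies where -4x1 - 5x2 = 29 and 4x1 + 3x2 = 24.
Solving simultaneously gives x1 = 207/8, x2 = -53/2.

x1 = 207/8, x2 = -53/2, minimum f = -419/8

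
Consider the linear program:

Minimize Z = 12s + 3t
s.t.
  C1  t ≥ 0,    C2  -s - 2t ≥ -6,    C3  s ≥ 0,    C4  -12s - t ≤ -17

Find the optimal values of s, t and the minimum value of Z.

s = 17/12, t = 0, minimum Z = 17

Vertices and Z = 12s + 3t:
  (6, 0) → Z = 72
  (17/12, 0) → Z = 17
  (28/23, 55/23) → Z = 501/23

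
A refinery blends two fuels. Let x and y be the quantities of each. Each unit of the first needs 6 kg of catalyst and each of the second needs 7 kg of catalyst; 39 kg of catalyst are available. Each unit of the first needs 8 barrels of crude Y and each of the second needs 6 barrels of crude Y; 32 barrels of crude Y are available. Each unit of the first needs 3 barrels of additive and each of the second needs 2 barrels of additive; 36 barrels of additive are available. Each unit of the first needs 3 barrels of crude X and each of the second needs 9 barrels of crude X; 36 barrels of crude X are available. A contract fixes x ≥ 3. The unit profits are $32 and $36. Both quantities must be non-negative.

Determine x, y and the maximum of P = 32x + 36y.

x = 3, y = 4/3, maximum P = 144

Corner points and P = 32x + 36y:
  (4, 0) → P = 128
  (3, 0) → P = 96
  (3, 4/3) → P = 144

At the optimal vertex, 8x + 6y = 32 and x = 3.
Solving simultaneously gives x = 3, y = 4/3.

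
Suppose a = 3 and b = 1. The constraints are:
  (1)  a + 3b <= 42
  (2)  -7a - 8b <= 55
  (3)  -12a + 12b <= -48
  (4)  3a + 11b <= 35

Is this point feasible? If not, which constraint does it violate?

Constraint (3): -12a + 12b = -24, which is not ≤ -48. All other constraints are satisfied.

not feasible — violates (3)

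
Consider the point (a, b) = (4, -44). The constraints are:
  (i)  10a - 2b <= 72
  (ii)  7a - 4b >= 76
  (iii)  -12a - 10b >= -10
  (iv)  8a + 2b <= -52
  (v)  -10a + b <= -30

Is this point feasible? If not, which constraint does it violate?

Constraint (i): 10a - 2b = 128, which is not ≤ 72. All other constraints are satisfied.

not feasible — violates (i)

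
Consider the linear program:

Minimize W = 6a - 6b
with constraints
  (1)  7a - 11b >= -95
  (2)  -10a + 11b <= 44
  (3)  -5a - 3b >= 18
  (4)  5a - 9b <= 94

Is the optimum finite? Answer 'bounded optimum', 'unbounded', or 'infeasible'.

Feasible corners and W = 6a - 6b:
  (-66/17, 8/17) → W = -444/17
  (-286/7, -232/7) → W = -324/7
  (2, -28/3) → W = 68
The feasible region has finitely many vertices and no improving ray; the minimum is -324/7 at (-286/7, -232/7).

bounded optimum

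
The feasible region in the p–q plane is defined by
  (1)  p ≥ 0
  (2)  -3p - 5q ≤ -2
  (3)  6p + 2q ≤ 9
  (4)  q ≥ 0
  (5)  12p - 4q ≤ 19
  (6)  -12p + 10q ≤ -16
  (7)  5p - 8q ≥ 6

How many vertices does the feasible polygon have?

3

Of the 21 pairwise boundary intersections, those satisfying every inequality are:
  (3/2, 0)
  (61/42, 1/7)
  (4/3, 0)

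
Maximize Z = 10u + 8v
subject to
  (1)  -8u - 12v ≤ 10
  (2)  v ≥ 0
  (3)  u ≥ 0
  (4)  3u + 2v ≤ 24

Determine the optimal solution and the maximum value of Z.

u = 0, v = 12, maximum Z = 96

Feasible corners and Z = 10u + 8v:
  (0, 0) → Z = 0
  (8, 0) → Z = 80
  (0, 12) → Z = 96

The optimum lies where u = 0 and 3u + 2v = 24.
Solving simultaneously gives u = 0, v = 12.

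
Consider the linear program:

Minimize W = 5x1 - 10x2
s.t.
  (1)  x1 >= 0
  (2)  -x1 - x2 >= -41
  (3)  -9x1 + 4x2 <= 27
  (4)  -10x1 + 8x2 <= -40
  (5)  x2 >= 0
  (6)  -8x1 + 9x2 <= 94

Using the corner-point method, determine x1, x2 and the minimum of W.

x1 = 184/9, x2 = 185/9, minimum W = -310/3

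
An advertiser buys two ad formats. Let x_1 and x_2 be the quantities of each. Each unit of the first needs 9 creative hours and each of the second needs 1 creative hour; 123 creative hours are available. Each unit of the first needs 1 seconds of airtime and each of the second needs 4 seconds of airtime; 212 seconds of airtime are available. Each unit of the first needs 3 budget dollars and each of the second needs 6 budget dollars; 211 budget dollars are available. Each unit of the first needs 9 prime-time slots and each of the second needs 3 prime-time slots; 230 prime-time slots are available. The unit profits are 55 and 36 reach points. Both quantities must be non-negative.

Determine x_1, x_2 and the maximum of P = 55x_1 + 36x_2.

x_1 = 31/3, x_2 = 30, maximum P = 4945/3

Extreme points and P = 55x_1 + 36x_2:
  (0, 0) → P = 0
  (0, 211/6) → P = 1266
  (41/3, 0) → P = 2255/3
  (31/3, 30) → P = 4945/3

At the optimal vertex, 9x_1 + x_2 = 123 and 3x_1 + 6x_2 = 211.
Solving simultaneously gives x_1 = 31/3, x_2 = 30.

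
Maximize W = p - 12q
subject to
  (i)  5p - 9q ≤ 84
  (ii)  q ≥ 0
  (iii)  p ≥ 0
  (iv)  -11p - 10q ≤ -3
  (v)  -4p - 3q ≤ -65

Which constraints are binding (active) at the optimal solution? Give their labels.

(i) and (ii)

Vertices and W = p - 12q:
  (84/5, 0) → W = 84/5
  (65/4, 0) → W = 65/4
  (0, 65/3) → W = -260
The feasible region is unbounded (it extends along (0, 1), (9, 5)), but W strictly decreases along every unbounded feasible direction, so there is no improving ray and the maximum is attained at a vertex.

The maximum is at (84/5, 0). Substituting into each constraint, equality holds for (i) and (ii); the remaining constraints have slack.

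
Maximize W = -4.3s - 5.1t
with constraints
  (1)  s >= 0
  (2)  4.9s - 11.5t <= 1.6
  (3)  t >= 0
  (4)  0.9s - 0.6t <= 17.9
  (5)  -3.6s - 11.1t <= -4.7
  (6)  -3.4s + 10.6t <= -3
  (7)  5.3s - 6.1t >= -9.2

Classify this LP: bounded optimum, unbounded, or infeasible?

infeasible

The boundaries s = 0 and -3.6s - 11.1t = -4.7 meet at (0, 47/111), but that point violates -3.4s + 10.6t ≤ -3. Every candidate vertex is excluded by some other constraint, so the feasible region is empty.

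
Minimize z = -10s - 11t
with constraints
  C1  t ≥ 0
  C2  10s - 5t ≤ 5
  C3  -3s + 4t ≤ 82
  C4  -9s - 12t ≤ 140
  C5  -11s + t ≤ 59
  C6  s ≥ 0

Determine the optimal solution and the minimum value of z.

s = 86/5, t = 167/5, minimum z = -2697/5

Corner points and z = -10s - 11t:
  (1/2, 0) → z = -5
  (0, 0) → z = 0
  (86/5, 167/5) → z = -2697/5
  (0, 41/2) → z = -451/2

At the optimal vertex, 10s - 5t = 5 and -3s + 4t = 82.
Solving simultaneously gives s = 86/5, t = 167/5.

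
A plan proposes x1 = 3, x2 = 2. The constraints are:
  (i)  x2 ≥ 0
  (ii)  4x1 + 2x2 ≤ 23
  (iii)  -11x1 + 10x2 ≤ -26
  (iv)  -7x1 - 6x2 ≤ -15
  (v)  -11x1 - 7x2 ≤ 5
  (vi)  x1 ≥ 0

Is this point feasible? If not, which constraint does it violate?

Constraint (iii): -11x1 + 10x2 = -13, which is not ≤ -26. All other constraints are satisfied.

not feasible — violates (iii)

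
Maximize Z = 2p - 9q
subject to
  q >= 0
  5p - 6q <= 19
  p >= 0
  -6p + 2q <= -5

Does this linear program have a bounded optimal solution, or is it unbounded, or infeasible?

Corner points and Z = 2p - 9q:
  (19/5, 0) → Z = 38/5
  (5/6, 0) → Z = 5/3
The feasible region has finitely many vertices and no improving ray; the maximum is 38/5 at (19/5, 0).

bounded optimum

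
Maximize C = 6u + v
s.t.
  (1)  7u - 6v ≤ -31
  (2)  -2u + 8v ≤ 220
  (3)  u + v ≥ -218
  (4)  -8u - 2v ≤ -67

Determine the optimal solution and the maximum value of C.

u = 268/11, v = 739/22, maximum C = 3955/22

Feasible corners and C = 6u + v:
  (268/11, 739/22) → C = 3955/22
  (170/31, 717/62) → C = 2757/62
  (24/17, 947/34) → C = 1235/34

The binding constraints are 7u - 6v = -31 and -2u + 8v = 220.
Solving simultaneously gives u = 268/11, v = 739/22.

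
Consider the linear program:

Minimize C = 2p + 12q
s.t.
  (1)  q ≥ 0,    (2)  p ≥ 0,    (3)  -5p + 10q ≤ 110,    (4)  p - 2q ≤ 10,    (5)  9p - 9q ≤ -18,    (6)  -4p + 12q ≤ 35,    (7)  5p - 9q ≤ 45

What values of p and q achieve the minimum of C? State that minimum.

Vertices and C = 2p + 12q:
  (0, 2) → C = 24
  (0, 35/12) → C = 35
  (11/8, 27/8) → C = 173/4

At the optimal vertex, p = 0 and 9p - 9q = -18.
Solving simultaneously gives p = 0, q = 2.

p = 0, q = 2, minimum C = 24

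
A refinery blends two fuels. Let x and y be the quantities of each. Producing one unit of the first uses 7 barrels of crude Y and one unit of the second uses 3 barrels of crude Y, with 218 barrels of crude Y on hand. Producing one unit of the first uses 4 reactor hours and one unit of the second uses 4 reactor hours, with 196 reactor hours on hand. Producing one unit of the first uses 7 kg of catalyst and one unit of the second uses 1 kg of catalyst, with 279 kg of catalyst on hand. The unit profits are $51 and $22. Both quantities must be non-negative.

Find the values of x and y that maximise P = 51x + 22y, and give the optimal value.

The binding constraints are 7x + 3y = 218 and 4x + 4y = 196.
Solving simultaneously gives x = 71/4, y = 125/4.

x = 71/4, y = 125/4, maximum P = 6371/4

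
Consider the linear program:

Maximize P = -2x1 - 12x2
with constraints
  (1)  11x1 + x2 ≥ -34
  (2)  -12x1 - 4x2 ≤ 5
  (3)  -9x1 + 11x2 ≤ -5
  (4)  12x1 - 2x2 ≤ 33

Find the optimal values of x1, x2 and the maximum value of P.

x1 = 61/36, x2 = -19/3, maximum P = 1307/18

Feasible corners and P = -2x1 - 12x2:
  (-5/24, -5/8) → P = 95/12
  (61/36, -19/3) → P = 1307/18
  (353/114, 79/38) → P = -1775/57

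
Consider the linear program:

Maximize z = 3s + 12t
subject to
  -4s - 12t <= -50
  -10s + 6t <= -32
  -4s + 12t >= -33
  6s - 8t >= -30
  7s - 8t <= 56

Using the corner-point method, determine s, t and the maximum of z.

Corner points and z = 3s + 12t:
  (19/4, 31/12) → z = 181/4
  (268/29, 63/58) → z = 1182/29
  (109/11, 123/11) → z = 1803/11
  (86, 273/4) → z = 1077

s = 86, t = 273/4, maximum z = 1077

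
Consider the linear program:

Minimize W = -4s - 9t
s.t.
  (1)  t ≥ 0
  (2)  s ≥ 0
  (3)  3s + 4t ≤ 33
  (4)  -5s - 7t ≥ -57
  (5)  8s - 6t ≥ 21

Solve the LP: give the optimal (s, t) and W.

s = 141/25, t = 201/50, minimum W = -2937/50

Corner points and W = -4s - 9t:
  (11, 0) → W = -44
  (21/8, 0) → W = -21/2
  (141/25, 201/50) → W = -2937/50

The binding constraints are 3s + 4t = 33 and 8s - 6t = 21.
Solving simultaneously gives s = 141/25, t = 201/50.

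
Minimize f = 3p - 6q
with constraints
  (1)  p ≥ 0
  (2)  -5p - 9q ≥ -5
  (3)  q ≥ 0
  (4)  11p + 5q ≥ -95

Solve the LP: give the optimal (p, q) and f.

p = 0, q = 5/9, minimum f = -10/3

Vertices and f = 3p - 6q:
  (0, 5/9) → f = -10/3
  (0, 0) → f = 0
  (1, 0) → f = 3

The binding constraints are p = 0 and -5p - 9q = -5.
Solving simultaneously gives p = 0, q = 5/9.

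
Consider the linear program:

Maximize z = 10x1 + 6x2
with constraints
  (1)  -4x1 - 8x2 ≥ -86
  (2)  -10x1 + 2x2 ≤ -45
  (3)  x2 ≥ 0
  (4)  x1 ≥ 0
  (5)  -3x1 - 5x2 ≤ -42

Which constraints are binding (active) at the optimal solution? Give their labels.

Feasible corners and z = 10x1 + 6x2:
  (133/22, 85/11) → z = 1175/11
  (43/2, 0) → z = 215
  (309/56, 285/56) → z = 600/7
  (14, 0) → z = 140

The maximum is at (43/2, 0). Substituting into each constraint, equality holds for (1) and (3); the remaining constraints have slack.

(1) and (3)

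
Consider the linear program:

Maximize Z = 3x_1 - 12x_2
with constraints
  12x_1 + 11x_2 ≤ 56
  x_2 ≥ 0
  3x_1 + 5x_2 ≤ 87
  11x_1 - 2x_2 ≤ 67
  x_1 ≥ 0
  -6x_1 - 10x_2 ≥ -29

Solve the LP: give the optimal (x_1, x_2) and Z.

x_1 = 14/3, x_2 = 0, maximum Z = 14

Vertices and Z = 3x_1 - 12x_2:
  (14/3, 0) → Z = 14
  (241/54, 2/9) → Z = 193/18
  (0, 0) → Z = 0
  (0, 29/10) → Z = -174/5

At the optimal vertex, 12x_1 + 11x_2 = 56 and x_2 = 0.
Solving simultaneously gives x_1 = 14/3, x_2 = 0.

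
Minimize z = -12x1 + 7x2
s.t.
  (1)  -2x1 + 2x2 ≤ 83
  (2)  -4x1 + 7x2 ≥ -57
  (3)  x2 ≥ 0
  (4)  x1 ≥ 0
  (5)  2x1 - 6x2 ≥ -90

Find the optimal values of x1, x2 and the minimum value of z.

Extreme points and z = -12x1 + 7x2:
  (57/4, 0) → z = -171
  (486/5, 237/5) → z = -4173/5
  (0, 0) → z = 0
  (0, 15) → z = 105

At the optimal vertex, -4x1 + 7x2 = -57 and 2x1 - 6x2 = -90.
Solving simultaneously gives x1 = 486/5, x2 = 237/5.

x1 = 486/5, x2 = 237/5, minimum z = -4173/5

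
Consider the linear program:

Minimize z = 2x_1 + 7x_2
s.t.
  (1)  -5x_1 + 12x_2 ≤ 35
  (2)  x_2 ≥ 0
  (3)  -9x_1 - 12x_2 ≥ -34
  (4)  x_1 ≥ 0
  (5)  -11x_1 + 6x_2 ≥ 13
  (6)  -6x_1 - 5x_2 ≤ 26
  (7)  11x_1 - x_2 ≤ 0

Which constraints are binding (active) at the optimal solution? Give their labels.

(4) and (5)

Corner points and z = 2x_1 + 7x_2:
  (0, 17/6) → z = 119/6
  (34/141, 374/141) → z = 2686/141
  (0, 13/6) → z = 91/6
  (13/55, 13/5) → z = 1027/55

The minimum is at (0, 13/6). Substituting into each constraint, equality holds for (4) and (5); the remaining constraints have slack.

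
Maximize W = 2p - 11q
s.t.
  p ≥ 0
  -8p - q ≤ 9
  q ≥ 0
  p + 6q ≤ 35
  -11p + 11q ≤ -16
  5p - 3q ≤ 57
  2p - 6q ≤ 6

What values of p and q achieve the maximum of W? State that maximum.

p = 3, q = 0, maximum W = 6

Feasible corners and W = 2p - 11q:
  (16/11, 0) → W = 32/11
  (3, 0) → W = 6
  (481/77, 369/77) → W = -3097/77
  (149/11, 118/33) → W = -404/33
  (27/2, 7/2) → W = -23/2

At the optimal vertex, q = 0 and 2p - 6q = 6.
Solving simultaneously gives p = 3, q = 0.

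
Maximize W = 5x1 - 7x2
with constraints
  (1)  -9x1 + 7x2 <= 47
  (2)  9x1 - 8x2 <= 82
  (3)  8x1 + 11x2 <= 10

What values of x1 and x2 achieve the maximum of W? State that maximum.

Corner points and W = 5x1 - 7x2:
  (-950/9, -129) → W = 3377/9
  (-447/155, 466/155) → W = -5497/155
  (982/163, -566/163) → W = 8872/163

x1 = -950/9, x2 = -129, maximum W = 3377/9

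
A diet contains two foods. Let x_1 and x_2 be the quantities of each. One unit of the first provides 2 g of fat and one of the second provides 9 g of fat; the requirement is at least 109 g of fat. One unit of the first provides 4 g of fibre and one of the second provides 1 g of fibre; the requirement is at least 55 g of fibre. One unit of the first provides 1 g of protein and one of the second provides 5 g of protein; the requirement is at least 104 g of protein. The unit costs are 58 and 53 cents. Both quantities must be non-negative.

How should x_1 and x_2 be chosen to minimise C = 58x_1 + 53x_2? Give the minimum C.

x_1 = 9, x_2 = 19, minimum C = 1529

Corner points and C = 58x_1 + 53x_2:
  (0, 55) → C = 2915
  (104, 0) → C = 6032
  (9, 19) → C = 1529
The feasible region is unbounded (it extends along (0, 1), (1, 0)), but C strictly increases along every unbounded feasible direction, so there is no improving ray and the minimum is attained at a vertex.

At the optimal vertex, 4x_1 + x_2 = 55 and x_1 + 5x_2 = 104.
Solving simultaneously gives x_1 = 9, x_2 = 19.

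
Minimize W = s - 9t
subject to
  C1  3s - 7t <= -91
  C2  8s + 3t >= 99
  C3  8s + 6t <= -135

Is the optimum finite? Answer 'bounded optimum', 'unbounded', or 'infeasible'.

The boundaries 3s - 7t = -91 and 8s + 3t = 99 meet at (84/13, 205/13), but that point violates 8s + 6t ≤ -135. Every candidate vertex is excluded by some other constraint, so the feasible region is empty.

infeasible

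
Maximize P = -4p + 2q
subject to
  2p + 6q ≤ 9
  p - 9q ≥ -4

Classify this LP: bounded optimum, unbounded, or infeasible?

From the feasible point (19/8, 17/24), moving in the direction (-9, -1) keeps every constraint satisfied while P increases without bound.

unbounded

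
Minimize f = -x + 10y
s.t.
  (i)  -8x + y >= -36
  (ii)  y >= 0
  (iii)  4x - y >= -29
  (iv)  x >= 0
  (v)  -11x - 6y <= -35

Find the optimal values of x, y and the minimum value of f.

Feasible corners and f = -x + 10y:
  (9/2, 0) → f = -9/2
  (65/4, 94) → f = 3695/4
  (35/11, 0) → f = -35/11
  (0, 29) → f = 290
  (0, 35/6) → f = 175/3

The optimum lies where -8x + y = -36 and y = 0.
Solving simultaneously gives x = 9/2, y = 0.

x = 9/2, y = 0, minimum f = -9/2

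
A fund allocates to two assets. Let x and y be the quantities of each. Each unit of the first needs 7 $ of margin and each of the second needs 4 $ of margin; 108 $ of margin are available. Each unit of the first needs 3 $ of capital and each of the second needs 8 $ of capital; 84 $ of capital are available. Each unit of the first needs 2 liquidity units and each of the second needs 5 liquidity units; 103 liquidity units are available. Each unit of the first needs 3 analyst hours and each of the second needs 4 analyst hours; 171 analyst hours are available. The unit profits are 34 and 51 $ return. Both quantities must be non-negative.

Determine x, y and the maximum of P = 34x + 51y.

x = 12, y = 6, maximum P = 714

Feasible corners and P = 34x + 51y:
  (0, 0) → P = 0
  (0, 21/2) → P = 1071/2
  (108/7, 0) → P = 3672/7
  (12, 6) → P = 714

The binding constraints are 7x + 4y = 108 and 3x + 8y = 84.
Solving simultaneously gives x = 12, y = 6.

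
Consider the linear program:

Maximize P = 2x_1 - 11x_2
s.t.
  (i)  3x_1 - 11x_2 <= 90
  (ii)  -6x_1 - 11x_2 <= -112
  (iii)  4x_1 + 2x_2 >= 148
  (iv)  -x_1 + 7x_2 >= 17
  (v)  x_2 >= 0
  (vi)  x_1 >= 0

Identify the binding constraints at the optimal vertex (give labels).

(i) and (iv)

Feasible corners and P = 2x_1 - 11x_2:
  (817/10, 141/10) → P = 83/10
  (167/5, 36/5) → P = -62/5
  (0, 74) → P = -814
The feasible region is unbounded (it extends along (0, 1), (11, 3)), but P strictly decreases along every unbounded feasible direction, so there is no improving ray and the maximum is attained at a vertex.

The maximum is at (817/10, 141/10). Substituting into each constraint, equality holds for (i) and (iv); the remaining constraints have slack.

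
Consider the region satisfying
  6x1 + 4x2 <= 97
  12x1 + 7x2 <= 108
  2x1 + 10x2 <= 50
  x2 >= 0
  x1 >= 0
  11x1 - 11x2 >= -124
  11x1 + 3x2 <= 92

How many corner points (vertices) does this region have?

The feasible vertices (each the meet of two boundaries and inside every other half-plane) are:
  (365/53, 192/53)
  (320/41, 84/41)
  (0, 5)
  (0, 0)
  (92/11, 0)

5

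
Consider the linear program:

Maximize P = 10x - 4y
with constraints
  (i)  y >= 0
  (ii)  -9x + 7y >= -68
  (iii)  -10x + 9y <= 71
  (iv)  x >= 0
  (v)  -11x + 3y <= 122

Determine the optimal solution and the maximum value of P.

x = 1109/11, y = 1319/11, maximum P = 5814/11

The binding constraints are -9x + 7y = -68 and -10x + 9y = 71.
Solving simultaneously gives x = 1109/11, y = 1319/11.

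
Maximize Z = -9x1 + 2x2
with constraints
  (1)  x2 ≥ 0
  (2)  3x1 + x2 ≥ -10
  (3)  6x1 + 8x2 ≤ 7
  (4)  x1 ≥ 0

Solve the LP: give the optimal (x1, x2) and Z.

Corner points and Z = -9x1 + 2x2:
  (7/6, 0) → Z = -21/2
  (0, 0) → Z = 0
  (0, 7/8) → Z = 7/4

The binding constraints are 6x1 + 8x2 = 7 and x1 = 0.
Solving simultaneously gives x1 = 0, x2 = 7/8.

x1 = 0, x2 = 7/8, maximum Z = 7/4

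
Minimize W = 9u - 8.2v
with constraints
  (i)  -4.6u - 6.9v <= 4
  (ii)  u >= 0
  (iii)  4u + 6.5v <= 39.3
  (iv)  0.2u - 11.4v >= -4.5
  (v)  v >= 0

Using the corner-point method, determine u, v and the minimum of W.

u = 0, v = 15/38, minimum W = -123/38

Vertices and W = 9u - 8.2v:
  (0, 15/38) → W = -123/38
  (0, 0) → W = 0
  (41877/4690, 1293/2345) → W = 1778439/23450
  (393/40, 0) → W = 3537/40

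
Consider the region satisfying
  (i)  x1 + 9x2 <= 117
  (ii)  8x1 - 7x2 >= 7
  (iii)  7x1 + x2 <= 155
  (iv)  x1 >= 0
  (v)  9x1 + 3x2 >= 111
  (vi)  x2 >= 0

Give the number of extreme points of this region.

5

Of the 15 pairwise boundary intersections, those satisfying every inequality are:
  (882/79, 929/79)
  (639/31, 332/31)
  (266/29, 275/29)
  (155/7, 0)
  (37/3, 0)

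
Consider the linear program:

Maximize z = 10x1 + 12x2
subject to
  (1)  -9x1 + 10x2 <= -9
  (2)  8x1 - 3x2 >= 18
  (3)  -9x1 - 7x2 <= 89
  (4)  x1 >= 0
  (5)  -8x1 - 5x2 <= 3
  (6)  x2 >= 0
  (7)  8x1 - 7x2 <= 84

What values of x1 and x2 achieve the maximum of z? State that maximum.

x1 = 777/17, x2 = 684/17, maximum z = 15978/17

Extreme points and z = 10x1 + 12x2:
  (153/53, 90/53) → z = 2610/53
  (777/17, 684/17) → z = 15978/17
  (9/4, 0) → z = 45/2
  (21/2, 0) → z = 105

At the optimal vertex, -9x1 + 10x2 = -9 and 8x1 - 7x2 = 84.
Solving simultaneously gives x1 = 777/17, x2 = 684/17.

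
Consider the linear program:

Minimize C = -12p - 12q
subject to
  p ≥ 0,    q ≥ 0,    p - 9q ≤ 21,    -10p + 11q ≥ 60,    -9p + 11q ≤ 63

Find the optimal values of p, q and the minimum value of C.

At the optimal vertex, -10p + 11q = 60 and -9p + 11q = 63.
Solving simultaneously gives p = 3, q = 90/11.

p = 3, q = 90/11, minimum C = -1476/11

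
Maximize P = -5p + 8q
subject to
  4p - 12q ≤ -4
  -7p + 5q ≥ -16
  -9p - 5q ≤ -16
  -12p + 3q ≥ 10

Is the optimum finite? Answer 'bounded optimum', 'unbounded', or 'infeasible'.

From the feasible point (-2/87, 94/29), moving in the direction (-5, 9) keeps every constraint satisfied while P increases without bound.

unbounded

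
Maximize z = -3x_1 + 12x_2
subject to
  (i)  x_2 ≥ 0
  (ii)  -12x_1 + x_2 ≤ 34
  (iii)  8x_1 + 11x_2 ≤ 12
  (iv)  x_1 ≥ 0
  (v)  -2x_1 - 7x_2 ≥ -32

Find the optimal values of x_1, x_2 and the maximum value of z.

x_1 = 0, x_2 = 12/11, maximum z = 144/11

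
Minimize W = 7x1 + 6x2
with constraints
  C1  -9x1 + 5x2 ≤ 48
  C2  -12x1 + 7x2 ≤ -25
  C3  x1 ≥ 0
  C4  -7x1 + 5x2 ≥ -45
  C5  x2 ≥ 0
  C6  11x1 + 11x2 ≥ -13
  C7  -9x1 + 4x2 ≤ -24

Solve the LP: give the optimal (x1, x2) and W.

x1 = 8/3, x2 = 0, minimum W = 56/3

Feasible corners and W = 7x1 + 6x2:
  (68/15, 21/5) → W = 854/15
  (45/7, 0) → W = 45
  (8/3, 0) → W = 56/3
The feasible region is unbounded (it extends along (5, 7), (7, 12)), but W strictly increases along every unbounded feasible direction, so there is no improving ray and the minimum is attained at a vertex.

The binding constraints are x2 = 0 and -9x1 + 4x2 = -24.
Solving simultaneously gives x1 = 8/3, x2 = 0.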